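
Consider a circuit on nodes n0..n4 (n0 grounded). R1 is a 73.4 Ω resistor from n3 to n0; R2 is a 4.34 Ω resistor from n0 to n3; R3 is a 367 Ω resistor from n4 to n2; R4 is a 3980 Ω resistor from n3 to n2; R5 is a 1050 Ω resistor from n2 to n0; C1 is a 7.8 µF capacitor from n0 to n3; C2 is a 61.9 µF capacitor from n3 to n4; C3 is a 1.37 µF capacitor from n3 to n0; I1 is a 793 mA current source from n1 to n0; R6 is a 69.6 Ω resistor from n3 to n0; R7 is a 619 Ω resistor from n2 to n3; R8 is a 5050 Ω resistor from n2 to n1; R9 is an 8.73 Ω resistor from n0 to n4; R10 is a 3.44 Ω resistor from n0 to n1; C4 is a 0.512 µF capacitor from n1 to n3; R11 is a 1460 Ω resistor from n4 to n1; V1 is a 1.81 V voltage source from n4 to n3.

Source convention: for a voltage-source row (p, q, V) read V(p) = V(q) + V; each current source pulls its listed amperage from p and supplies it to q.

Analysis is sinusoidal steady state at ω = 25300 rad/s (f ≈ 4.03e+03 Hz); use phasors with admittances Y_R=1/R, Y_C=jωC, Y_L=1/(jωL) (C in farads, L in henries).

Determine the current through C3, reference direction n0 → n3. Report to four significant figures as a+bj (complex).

0.006758+0.01531j A

MNA unknowns: 4 node voltages V₁..V_4 plus 1 source current (V1)
R1: Y=0.01362+0.000j on G[3,0]
R2: Y=0.2304+0.000j on G[0,3]
R3: Y=0.002725+0.000j on G[4,2]
R4: Y=0.0002513+0.000j on G[3,2]
R5: Y=0.0009524+0.000j on G[2,0]
C1: Y=0.000+0.1973j on G[0,3]
C2: Y=0.000+1.566j on G[3,4]
C3: Y=0.000+0.03466j on G[3,0]
I1: z[1]−=0.793, z[0]+=0.793
R6: Y=0.01437+0.000j on G[3,0]
R7: Y=0.001616+0.000j on G[2,3]
R8: Y=0.0001980+0.000j on G[2,1]
R9: Y=0.1145+0.000j on G[0,4]
R10: Y=0.2907+0.000j on G[0,1]
C4: Y=0.000+0.01295j on G[1,3]
R11: Y=0.0006849+0.000j on G[4,1]
V1: row V4−V3=1.81, i_V1 at 4,3
solve → V1=-2.720+0.1018j, V2=0.4120+0.1594j, V3=-0.4416+0.1950j, V4=1.368+0.1950j
aux → i_V1=-0.1622-2.857j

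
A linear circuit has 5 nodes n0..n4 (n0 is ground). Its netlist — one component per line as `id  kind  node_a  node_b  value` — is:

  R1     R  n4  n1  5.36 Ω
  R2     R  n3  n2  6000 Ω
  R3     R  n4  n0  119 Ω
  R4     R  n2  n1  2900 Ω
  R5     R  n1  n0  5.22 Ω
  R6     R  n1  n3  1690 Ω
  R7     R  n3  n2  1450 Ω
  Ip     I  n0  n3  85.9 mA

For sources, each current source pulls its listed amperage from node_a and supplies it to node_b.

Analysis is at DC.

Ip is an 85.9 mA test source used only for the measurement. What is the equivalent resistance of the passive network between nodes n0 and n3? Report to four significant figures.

Apply KCL at each of the 4 non-ground nodes and solve the resulting linear system.
Node n1: branches {R1, R4, R5, R6} → V_1 = 0.4303
Node n2: branches {R2, R4, R7} → V_2 = 73.55
Node n3: branches {R2, R6, R7, Ip} → V_3 = 103.0
Node n4: branches {R1, R3} → V_4 = 0.4118

R_eq = 1199. Ω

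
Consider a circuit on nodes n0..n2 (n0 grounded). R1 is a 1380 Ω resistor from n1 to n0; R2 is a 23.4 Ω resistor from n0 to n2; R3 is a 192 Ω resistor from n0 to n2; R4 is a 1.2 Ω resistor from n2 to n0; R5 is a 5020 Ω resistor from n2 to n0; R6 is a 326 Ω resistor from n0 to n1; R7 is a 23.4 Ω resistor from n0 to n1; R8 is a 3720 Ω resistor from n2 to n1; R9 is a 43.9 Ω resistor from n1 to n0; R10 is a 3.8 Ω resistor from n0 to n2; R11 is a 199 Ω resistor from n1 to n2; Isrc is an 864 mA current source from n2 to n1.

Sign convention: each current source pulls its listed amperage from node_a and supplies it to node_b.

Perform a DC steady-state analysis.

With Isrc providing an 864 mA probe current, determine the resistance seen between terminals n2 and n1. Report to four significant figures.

R_eq = 14.16 Ω

Element admittances at DC:
  Y(R1) = 0.0007246 S between n1,n0
  Y(R2) = 0.04274 S between n0,n2
  Y(R3) = 0.005208 S between n0,n2
  Y(R4) = 0.8333 S between n2,n0
  Y(R5) = 0.0001992 S between n2,n0
  Y(R6) = 0.003067 S between n0,n1
  Y(R7) = 0.04274 S between n0,n1
  Y(R8) = 0.0002688 S between n2,n1
  Y(R9) = 0.02278 S between n1,n0
  Y(R10) = 0.2632 S between n0,n2
  Y(R11) = 0.005025 S between n1,n2
  Isrc: injects 0.864 A into n1 (from n2)
Assemble and solve the 2×2 MNA system:
  V(n1)=11.53  V(n2)=-0.6983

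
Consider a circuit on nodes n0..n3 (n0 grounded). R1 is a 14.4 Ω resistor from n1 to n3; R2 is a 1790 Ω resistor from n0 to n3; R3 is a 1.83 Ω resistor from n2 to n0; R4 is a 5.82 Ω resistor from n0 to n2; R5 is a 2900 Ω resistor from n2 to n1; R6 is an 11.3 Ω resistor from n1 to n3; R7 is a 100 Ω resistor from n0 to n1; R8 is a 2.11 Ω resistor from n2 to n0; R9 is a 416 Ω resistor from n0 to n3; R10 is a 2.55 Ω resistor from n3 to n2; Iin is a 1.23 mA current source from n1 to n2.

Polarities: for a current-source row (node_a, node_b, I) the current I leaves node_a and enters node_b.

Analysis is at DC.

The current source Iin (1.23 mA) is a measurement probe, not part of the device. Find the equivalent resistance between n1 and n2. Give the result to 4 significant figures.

R_eq = 8.125 Ω

MNA unknowns: 3 node voltages V₁..V_3
R1: Y=0.06944 on G[1,3]
R2: Y=0.0005587 on G[0,3]
R3: Y=0.5464 on G[2,0]
R4: Y=0.1718 on G[0,2]
R5: Y=0.0003448 on G[2,1]
R6: Y=0.08850 on G[1,3]
R7: Y=0.01000 on G[0,1]
R8: Y=0.4739 on G[2,0]
R9: Y=0.002404 on G[0,3]
R10: Y=0.3922 on G[3,2]
Iin: z[1]−=0.00123, z[2]+=0.00123
solve → V1=-0.009903, V2=8.994e-05, V3=-0.002764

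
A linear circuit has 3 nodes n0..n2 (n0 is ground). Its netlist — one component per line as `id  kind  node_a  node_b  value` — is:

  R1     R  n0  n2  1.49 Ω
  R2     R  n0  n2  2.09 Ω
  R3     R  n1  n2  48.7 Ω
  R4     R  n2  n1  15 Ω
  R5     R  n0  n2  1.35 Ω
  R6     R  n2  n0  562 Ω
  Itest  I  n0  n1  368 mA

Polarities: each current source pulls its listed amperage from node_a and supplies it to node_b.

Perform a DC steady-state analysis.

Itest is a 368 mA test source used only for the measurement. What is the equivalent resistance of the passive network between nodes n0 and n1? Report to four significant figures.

MNA unknowns: 2 node voltages V₁..V_2
R1: Y=0.6711 on G[0,2]
R2: Y=0.4785 on G[0,2]
R3: Y=0.02053 on G[1,2]
R4: Y=0.06667 on G[2,1]
R5: Y=0.7407 on G[0,2]
R6: Y=0.001779 on G[2,0]
Itest: z[0]−=0.368, z[1]+=0.368
solve → V1=4.415, V2=0.1945

R_eq = 12.00 Ω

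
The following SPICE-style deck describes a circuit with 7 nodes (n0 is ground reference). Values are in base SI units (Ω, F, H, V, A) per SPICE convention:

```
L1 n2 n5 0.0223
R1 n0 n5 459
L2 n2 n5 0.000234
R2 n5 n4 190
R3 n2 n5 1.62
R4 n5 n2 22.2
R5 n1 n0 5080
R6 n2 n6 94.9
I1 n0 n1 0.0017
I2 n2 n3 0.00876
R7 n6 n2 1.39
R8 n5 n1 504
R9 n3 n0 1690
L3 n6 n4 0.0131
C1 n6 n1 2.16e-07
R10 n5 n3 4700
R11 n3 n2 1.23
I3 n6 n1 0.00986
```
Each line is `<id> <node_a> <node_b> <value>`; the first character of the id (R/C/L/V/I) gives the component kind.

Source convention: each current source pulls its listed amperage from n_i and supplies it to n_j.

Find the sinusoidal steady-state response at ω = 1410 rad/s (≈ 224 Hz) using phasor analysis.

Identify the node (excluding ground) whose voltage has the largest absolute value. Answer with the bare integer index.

MNA unknowns: 6 node voltages V₁..V_6
L1: Y=0.000-0.03180j on G[2,5]
R1: Y=0.002179+0.000j on G[0,5]
L2: Y=0.000-3.031j on G[2,5]
R2: Y=0.005263+0.000j on G[5,4]
R3: Y=0.6173+0.000j on G[2,5]
R4: Y=0.04505+0.000j on G[5,2]
R5: Y=0.0001969+0.000j on G[1,0]
R6: Y=0.01054+0.000j on G[2,6]
I1: z[0]−=0.0017, z[1]+=0.0017
I2: z[2]−=0.00876, z[3]+=0.00876
R7: Y=0.7194+0.000j on G[6,2]
R8: Y=0.001984+0.000j on G[5,1]
R9: Y=0.0005917+0.000j on G[3,0]
L3: Y=0.000-0.05414j on G[6,4]
C1: Y=0.000+0.0003046j on G[6,1]
R10: Y=0.0002128+0.000j on G[5,3]
R11: Y=0.8130+0.000j on G[3,2]
I3: z[6]−=0.00986, z[1]+=0.00986
solve → V1=5.406-0.6805j, V2=0.2264+0.04606j, V3=0.2370+0.04603j, V4=0.2133+0.04960j, V5=0.2275+0.04899j, V6=0.2133+0.04822j

1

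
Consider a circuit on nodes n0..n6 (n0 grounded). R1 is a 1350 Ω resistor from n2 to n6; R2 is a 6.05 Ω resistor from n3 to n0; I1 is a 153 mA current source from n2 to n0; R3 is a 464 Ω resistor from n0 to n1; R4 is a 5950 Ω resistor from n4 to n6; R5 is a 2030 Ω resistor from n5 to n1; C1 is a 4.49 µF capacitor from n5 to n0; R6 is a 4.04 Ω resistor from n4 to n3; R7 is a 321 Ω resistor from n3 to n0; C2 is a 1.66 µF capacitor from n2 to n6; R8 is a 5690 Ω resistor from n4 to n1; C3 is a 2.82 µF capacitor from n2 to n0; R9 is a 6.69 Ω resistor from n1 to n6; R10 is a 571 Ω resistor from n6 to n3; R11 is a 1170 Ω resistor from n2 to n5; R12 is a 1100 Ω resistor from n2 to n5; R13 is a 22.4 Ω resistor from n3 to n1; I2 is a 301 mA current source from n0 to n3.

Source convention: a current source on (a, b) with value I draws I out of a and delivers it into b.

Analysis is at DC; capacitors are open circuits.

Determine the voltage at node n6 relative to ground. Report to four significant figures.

-2.861 V

MNA unknowns: 6 node voltages V₁..V_6
R1: Y=0.0007407 on G[2,6]
R2: Y=0.1653 on G[3,0]
I1: z[2]−=0.153, z[0]+=0.153
R3: Y=0.002155 on G[0,1]
R4: Y=0.0001681 on G[4,6]
R5: Y=0.0004926 on G[5,1]
C1: Y=0.000 on G[5,0]
R6: Y=0.2475 on G[4,3]
R7: Y=0.003115 on G[3,0]
C2: Y=0.000 on G[2,6]
R8: Y=0.0001757 on G[4,1]
C3: Y=0.000 on G[2,0]
R9: Y=0.1495 on G[1,6]
R10: Y=0.001751 on G[6,3]
R11: Y=0.0008547 on G[2,5]
R12: Y=0.0009091 on G[2,5]
R13: Y=0.04464 on G[3,1]
I2: z[0]−=0.301, z[3]+=0.301
solve → V1=-2.237, V2=-138.6, V3=0.9075, V4=0.9027, V5=-108.8, V6=-2.861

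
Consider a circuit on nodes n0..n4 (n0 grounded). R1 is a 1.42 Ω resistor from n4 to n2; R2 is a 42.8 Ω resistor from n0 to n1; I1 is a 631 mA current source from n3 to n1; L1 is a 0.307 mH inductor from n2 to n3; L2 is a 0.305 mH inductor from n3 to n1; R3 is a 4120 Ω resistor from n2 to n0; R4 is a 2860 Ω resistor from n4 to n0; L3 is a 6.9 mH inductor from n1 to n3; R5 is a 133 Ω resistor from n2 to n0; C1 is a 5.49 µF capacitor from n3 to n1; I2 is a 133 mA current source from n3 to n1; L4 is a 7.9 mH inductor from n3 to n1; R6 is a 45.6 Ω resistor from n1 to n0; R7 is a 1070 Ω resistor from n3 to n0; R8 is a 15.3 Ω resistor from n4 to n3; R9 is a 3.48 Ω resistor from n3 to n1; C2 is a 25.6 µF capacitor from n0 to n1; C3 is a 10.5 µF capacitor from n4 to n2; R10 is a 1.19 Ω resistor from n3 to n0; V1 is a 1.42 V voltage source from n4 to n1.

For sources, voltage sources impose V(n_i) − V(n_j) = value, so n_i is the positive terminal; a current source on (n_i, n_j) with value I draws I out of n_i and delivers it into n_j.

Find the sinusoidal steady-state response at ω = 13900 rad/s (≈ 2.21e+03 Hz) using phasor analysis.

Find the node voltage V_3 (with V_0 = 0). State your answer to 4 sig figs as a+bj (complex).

Apply KCL at each of the 4 non-ground nodes and solve the resulting linear system.
Node n1: branches {R2, I1, L2, L3, C1, I2, L4, R6, R9, C2, V1} → V_1 = 0.8577+0.3202j
Node n2: branches {R1, L1, R3, R5, C3} → V_2 = 1.935+1.001j
Node n3: branches {I1, L1, L2, L3, C1, I2, L4, R7, R8, R9, R10} → V_3 = 0.07048-0.3894j
Node n4: branches {R1, R4, R8, C3, V1} → V_4 = 2.278+0.3202j
Source currents: i(V1)=-0.4858+0.3826j

0.07048-0.3894j V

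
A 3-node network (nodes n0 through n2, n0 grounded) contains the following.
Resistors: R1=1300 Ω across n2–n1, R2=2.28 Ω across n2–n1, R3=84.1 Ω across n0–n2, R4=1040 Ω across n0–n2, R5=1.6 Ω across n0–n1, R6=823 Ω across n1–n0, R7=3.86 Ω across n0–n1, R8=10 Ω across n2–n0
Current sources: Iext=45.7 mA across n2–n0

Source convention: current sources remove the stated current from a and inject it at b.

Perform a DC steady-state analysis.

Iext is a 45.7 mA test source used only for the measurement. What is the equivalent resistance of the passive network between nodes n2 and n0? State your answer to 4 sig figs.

MNA unknowns: 2 node voltages V₁..V_2
R1: Y=0.0007692 on G[2,1]
R2: Y=0.4386 on G[2,1]
R3: Y=0.01189 on G[0,2]
R4: Y=0.0009615 on G[0,2]
R5: Y=0.6250 on G[0,1]
R6: Y=0.001215 on G[1,0]
R7: Y=0.2591 on G[0,1]
R8: Y=0.1000 on G[2,0]
Iext: z[2]−=0.0457, z[0]+=0.0457
solve → V1=-0.03729, V2=-0.1124

R_eq = 2.460 Ω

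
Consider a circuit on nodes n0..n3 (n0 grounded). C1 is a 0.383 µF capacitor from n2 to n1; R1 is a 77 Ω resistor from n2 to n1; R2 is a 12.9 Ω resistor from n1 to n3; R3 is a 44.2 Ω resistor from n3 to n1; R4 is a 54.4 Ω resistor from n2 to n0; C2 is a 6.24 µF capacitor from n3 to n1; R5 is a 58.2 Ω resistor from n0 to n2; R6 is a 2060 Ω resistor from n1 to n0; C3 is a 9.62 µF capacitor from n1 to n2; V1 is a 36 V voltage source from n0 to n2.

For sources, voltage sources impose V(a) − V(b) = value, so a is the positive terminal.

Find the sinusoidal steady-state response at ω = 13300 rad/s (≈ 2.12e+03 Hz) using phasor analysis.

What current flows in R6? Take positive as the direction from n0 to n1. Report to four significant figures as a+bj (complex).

0.01747+6.312e-05j A

Apply KCL at each of the 3 non-ground nodes and solve the resulting linear system.
Node n1: branches {C1, R1, R2, R3, C2, R6, C3} → V_1 = -35.99-0.1300j
Node n2: branches {C1, R1, R4, R5, C3, V1} → V_2 = -36.00+0.000j
Node n3: branches {R2, R3, C2} → V_3 = -35.99-0.1300j
Source currents: i(V1)=-1.298-6.312e-05j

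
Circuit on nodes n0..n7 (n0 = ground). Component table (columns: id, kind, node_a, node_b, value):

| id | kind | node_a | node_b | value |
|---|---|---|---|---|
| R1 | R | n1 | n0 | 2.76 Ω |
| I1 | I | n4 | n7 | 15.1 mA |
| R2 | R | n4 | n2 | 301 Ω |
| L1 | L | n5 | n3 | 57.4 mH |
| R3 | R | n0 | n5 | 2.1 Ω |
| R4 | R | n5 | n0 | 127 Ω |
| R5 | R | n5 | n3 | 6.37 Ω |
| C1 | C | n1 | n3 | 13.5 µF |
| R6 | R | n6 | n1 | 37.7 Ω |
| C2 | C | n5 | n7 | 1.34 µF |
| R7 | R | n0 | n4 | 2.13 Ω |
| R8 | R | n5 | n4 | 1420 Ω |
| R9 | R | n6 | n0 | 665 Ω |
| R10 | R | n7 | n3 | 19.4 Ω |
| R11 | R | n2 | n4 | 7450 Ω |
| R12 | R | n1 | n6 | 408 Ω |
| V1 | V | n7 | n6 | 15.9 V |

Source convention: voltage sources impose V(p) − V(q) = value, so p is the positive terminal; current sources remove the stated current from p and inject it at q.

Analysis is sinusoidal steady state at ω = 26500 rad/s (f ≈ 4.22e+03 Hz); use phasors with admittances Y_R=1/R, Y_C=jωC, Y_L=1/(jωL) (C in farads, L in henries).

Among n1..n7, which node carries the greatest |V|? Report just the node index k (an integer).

6

Element admittances at ω=26500 rad/s:
  Y(R1) = 0.3623+0.000j S between n1,n0
  I1: injects 0.0151 A into n7 (from n4)
  Y(R2) = 0.003322+0.000j S between n4,n2
  Y(L1) = 0.000-0.0006574j S between n5,n3
  Y(R3) = 0.4762+0.000j S between n0,n5
  Y(R4) = 0.007874+0.000j S between n5,n0
  Y(R5) = 0.1570+0.000j S between n5,n3
  Y(C1) = 0.000+0.3578j S between n1,n3
  Y(R6) = 0.02653+0.000j S between n6,n1
  Y(C2) = 0.000+0.03551j S between n5,n7
  Y(R7) = 0.4695+0.000j S between n0,n4
  Y(R8) = 0.0007042+0.000j S between n5,n4
  Y(R9) = 0.001504+0.000j S between n6,n0
  Y(R10) = 0.05155+0.000j S between n7,n3
  Y(R11) = 0.0001342+0.000j S between n2,n4
  Y(R12) = 0.002451+0.000j S between n1,n6
  V1: constraint V(n7)−V(n6) = 15.9
Assemble and solve the 8×8 MNA system:
  V(n1)=-0.1156-0.06903j  V(n2)=-0.03189+8.939e-05j  V(n3)=0.02014-0.8328j  V(n4)=-0.03189+8.939e-05j  V(n5)=0.1516+0.05968j  V(n6)=-10.99-2.608j  V(n7)=4.910-2.608j
  i(V1)=-0.3316-0.07748j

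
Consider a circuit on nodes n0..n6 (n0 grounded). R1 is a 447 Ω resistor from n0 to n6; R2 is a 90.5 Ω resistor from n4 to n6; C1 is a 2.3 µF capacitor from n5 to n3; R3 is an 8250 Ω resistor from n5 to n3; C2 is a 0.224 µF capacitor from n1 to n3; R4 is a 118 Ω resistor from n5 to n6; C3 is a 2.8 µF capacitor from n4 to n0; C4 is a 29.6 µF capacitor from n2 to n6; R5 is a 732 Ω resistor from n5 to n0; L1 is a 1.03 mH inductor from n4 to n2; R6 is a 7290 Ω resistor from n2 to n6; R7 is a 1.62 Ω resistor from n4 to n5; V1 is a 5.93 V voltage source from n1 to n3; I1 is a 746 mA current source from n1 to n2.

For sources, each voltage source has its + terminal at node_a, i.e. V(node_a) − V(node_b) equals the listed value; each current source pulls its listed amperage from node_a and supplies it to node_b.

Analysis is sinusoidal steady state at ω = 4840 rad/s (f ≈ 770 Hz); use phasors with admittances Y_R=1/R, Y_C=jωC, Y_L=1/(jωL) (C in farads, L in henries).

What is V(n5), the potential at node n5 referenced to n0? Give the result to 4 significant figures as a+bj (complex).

Element admittances at ω=4840 rad/s:
  Y(R1) = 0.002237+0.000j S between n0,n6
  Y(R2) = 0.01105+0.000j S between n4,n6
  Y(C1) = 0.000+0.01113j S between n5,n3
  Y(R3) = 0.0001212+0.000j S between n5,n3
  Y(C2) = 0.000+0.001084j S between n1,n3
  Y(R4) = 0.008475+0.000j S between n5,n6
  Y(C3) = 0.000+0.01355j S between n4,n0
  Y(C4) = 0.000+0.1433j S between n2,n6
  Y(R5) = 0.001366+0.000j S between n5,n0
  Y(L1) = 0.000-0.2006j S between n4,n2
  Y(R6) = 0.0001372+0.000j S between n2,n6
  Y(R7) = 0.6173+0.000j S between n4,n5
  V1: constraint V(n1)−V(n3) = 5.93
  I1: injects 0.746 A into n2 (from n1)
Assemble and solve the 7×7 MNA system:
  V(n1)=3.466+66.77j  V(n2)=-0.1443+3.401j  V(n3)=-2.464+66.77j  V(n4)=-0.5434-0.2909j  V(n5)=-1.734-0.2398j  V(n6)=-0.7032+3.438j
  i(V1)=-0.7460-0.006429j

-1.734-0.2398j V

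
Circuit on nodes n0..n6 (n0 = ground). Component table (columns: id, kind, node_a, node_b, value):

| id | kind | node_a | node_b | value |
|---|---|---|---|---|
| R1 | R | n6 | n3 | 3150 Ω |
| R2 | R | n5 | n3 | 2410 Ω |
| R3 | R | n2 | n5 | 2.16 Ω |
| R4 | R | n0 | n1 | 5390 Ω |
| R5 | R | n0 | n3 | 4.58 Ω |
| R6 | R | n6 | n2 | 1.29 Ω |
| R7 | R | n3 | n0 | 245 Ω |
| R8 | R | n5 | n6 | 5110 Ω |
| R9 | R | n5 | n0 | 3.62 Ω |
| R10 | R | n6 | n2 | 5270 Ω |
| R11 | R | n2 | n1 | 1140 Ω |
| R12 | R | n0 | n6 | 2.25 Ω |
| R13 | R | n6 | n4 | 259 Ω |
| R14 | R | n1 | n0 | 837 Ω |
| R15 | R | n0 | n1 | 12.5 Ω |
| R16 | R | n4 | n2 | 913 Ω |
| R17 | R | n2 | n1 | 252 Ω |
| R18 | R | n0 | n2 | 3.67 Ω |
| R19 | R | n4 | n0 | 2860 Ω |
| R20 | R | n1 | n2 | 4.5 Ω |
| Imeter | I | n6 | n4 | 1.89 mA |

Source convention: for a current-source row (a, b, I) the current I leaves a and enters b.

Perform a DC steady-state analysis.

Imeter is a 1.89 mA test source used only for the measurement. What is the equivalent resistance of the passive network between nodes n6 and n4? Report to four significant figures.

R_eq = 188.5 Ω

Element admittances at DC:
  Y(R1) = 0.0003175 S between n6,n3
  Y(R2) = 0.0004149 S between n5,n3
  Y(R3) = 0.4630 S between n2,n5
  Y(R4) = 0.0001855 S between n0,n1
  Y(R5) = 0.2183 S between n0,n3
  Y(R6) = 0.7752 S between n6,n2
  Y(R7) = 0.004082 S between n3,n0
  Y(R8) = 0.0001957 S between n5,n6
  Y(R9) = 0.2762 S between n5,n0
  Y(R10) = 0.0001898 S between n6,n2
  Y(R11) = 0.0008772 S between n2,n1
  Y(R12) = 0.4444 S between n0,n6
  Y(R13) = 0.003861 S between n6,n4
  Y(R14) = 0.001195 S between n1,n0
  Y(R15) = 0.08000 S between n0,n1
  Y(R16) = 0.001095 S between n4,n2
  Y(R17) = 0.003968 S between n2,n1
  Y(R18) = 0.2725 S between n0,n2
  Y(R19) = 0.0003497 S between n4,n0
  Y(R20) = 0.2222 S between n1,n2
  Imeter: injects 0.00189 A into n4 (from n6)
Assemble and solve the 6×6 MNA system:
  V(n1)=5.883e-05  V(n2)=7.992e-05  V(n3)=-4.344e-07  V(n4)=0.3560  V(n5)=4.991e-05  V(n6)=-0.0003706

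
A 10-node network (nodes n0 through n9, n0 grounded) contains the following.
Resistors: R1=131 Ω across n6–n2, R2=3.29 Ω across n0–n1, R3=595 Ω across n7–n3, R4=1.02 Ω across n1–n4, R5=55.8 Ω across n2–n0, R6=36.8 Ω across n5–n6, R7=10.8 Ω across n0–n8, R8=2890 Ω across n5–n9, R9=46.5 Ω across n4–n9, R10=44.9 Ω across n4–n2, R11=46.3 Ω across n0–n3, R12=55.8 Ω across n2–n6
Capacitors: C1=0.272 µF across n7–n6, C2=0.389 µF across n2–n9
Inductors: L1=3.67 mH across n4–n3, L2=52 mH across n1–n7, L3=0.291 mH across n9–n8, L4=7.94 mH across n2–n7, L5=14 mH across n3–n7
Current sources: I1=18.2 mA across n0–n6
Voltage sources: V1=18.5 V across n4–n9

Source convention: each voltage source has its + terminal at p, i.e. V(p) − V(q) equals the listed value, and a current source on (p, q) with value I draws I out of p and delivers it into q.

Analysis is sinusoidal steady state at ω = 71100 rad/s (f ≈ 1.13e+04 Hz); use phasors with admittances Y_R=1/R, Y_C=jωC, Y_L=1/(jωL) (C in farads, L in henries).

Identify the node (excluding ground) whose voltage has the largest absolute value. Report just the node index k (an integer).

Apply KCL at each of the 9 non-ground nodes and solve the resulting linear system.
Node n1: branches {R2, R4, L2} → V_1 = 1.594-1.305j
Node n2: branches {R1, R5, C2, L4, R10, R12} → V_2 = -3.526-9.456j
Node n3: branches {R3, L1, L5, R11} → V_3 = -0.5901-1.071j
Node n4: branches {R4, L1, R9, R10, V1} → V_4 = 2.090-1.711j
Node n5: branches {R6, R8} → V_5 = -2.689-8.680j
Node n6: branches {R1, C1, R6, I1, R12} → V_6 = -2.514-8.769j
Node n7: branches {R3, C1, L2, L4, L5} → V_7 = -1.731-9.410j
Node n8: branches {R7, L3} → V_8 = -4.216+6.365j
Node n9: branches {C2, L3, R8, R9, V1} → V_9 = -16.41-1.711j
Source currents: i(V1)=-1.007+0.2354j

9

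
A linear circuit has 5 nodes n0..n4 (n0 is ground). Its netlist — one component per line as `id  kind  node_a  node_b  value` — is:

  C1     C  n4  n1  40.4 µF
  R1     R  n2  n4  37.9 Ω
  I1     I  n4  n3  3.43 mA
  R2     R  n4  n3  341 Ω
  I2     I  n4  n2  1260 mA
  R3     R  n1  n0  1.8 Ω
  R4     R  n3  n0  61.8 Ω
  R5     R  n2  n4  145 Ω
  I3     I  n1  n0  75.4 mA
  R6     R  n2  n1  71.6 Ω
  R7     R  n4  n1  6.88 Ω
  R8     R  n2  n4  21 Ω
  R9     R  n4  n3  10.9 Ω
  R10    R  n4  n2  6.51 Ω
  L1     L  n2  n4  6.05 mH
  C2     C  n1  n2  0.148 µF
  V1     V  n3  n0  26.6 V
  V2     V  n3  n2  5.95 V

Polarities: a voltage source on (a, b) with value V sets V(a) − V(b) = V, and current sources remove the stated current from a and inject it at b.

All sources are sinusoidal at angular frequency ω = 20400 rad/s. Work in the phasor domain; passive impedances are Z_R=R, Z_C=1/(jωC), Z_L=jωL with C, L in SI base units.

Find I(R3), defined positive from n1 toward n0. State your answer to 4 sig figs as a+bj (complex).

3.593+0.7622j A

Apply KCL at each of the 4 non-ground nodes and solve the resulting linear system.
Node n1: branches {C1, R3, I3, R6, R7, C2} → V_1 = 6.468+1.372j
Node n2: branches {R1, I2, R5, R6, R8, R10, L1, C2, V2} → V_2 = 20.65+0.000j
Node n3: branches {I1, R2, R4, R9, V1, V2} → V_3 = 26.60+0.000j
Node n4: branches {C1, R1, I1, R2, I2, R5, R7, R8, R9, R10, L1} → V_4 = 8.056-2.554j
Source currents: i(V1)=-4.099-0.7622j, i(V2)=1.916+0.5205j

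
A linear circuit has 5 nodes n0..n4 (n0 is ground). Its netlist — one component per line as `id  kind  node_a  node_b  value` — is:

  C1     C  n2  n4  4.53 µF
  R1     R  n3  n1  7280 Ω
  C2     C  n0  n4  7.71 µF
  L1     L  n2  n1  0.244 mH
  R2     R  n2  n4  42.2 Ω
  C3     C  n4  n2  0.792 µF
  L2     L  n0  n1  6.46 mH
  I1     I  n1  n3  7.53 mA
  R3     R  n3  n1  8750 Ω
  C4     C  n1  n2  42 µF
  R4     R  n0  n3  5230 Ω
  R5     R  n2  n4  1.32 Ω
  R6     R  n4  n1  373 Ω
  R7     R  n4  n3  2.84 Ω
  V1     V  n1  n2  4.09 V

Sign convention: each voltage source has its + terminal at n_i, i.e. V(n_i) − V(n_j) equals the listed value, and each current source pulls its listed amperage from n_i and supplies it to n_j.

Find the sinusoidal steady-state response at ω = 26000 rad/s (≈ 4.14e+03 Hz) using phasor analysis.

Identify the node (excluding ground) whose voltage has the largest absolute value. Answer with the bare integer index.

Element admittances at ω=26000 rad/s:
  Y(C1) = 0.000+0.1178j S between n2,n4
  Y(R1) = 0.0001374+0.000j S between n3,n1
  Y(C2) = 0.000+0.2005j S between n0,n4
  Y(L1) = 0.000-0.1576j S between n2,n1
  Y(R2) = 0.02370+0.000j S between n2,n4
  Y(C3) = 0.000+0.02059j S between n4,n2
  Y(L2) = 0.000-0.005954j S between n0,n1
  I1: injects 0.00753 A into n3 (from n1)
  Y(R3) = 0.0001143+0.000j S between n3,n1
  Y(C4) = 0.000+1.092j S between n1,n2
  Y(R4) = 0.0001912+0.000j S between n0,n3
  Y(R5) = 0.7576+0.000j S between n2,n4
  Y(R6) = 0.002681+0.000j S between n4,n1
  Y(R7) = 0.3521+0.000j S between n4,n3
  V1: constraint V(n1)−V(n2) = 4.09
Assemble and solve the 5×5 MNA system:
  V(n1)=4.196+0.03642j  V(n2)=0.1057+0.03642j  V(n3)=0.1488+0.001248j  V(n4)=0.1246+0.001224j
  i(V1)=-0.01968-3.797j

1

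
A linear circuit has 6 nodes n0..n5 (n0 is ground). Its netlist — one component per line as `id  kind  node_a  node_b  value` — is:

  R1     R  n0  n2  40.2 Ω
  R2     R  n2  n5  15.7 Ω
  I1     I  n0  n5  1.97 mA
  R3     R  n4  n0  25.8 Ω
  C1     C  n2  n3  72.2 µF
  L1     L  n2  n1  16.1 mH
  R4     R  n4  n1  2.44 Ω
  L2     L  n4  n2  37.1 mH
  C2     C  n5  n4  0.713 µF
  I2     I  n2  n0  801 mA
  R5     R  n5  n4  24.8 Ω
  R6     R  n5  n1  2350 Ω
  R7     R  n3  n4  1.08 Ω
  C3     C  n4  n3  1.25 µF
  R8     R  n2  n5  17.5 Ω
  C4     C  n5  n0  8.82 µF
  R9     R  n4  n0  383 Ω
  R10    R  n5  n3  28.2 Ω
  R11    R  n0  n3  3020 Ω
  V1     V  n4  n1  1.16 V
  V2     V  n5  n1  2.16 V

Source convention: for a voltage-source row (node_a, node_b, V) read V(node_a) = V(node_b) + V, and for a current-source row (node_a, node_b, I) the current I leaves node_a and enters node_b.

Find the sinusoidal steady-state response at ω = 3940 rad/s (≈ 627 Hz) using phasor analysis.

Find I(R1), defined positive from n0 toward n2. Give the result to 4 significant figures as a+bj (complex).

Element admittances at ω=3940 rad/s:
  Y(R1) = 0.02488+0.000j S between n0,n2
  Y(R2) = 0.06369+0.000j S between n2,n5
  I1: injects 0.00197 A into n5 (from n0)
  Y(R3) = 0.03876+0.000j S between n4,n0
  Y(C1) = 0.000+0.2845j S between n2,n3
  Y(L1) = 0.000-0.01576j S between n2,n1
  Y(R4) = 0.4098+0.000j S between n4,n1
  Y(L2) = 0.000-0.006841j S between n4,n2
  Y(C2) = 0.000+0.002809j S between n5,n4
  I2: injects 0.801 A into n0 (from n2)
  Y(R5) = 0.04032+0.000j S between n5,n4
  Y(R6) = 0.0004255+0.000j S between n5,n1
  Y(R7) = 0.9259+0.000j S between n3,n4
  Y(C3) = 0.000+0.004925j S between n4,n3
  Y(R8) = 0.05714+0.000j S between n2,n5
  Y(C4) = 0.000+0.03475j S between n5,n0
  Y(R9) = 0.002611+0.000j S between n4,n0
  Y(R10) = 0.03546+0.000j S between n5,n3
  Y(R11) = 0.0003311+0.000j S between n0,n3
  V1: constraint V(n4)−V(n1) = 1.16
  V2: constraint V(n5)−V(n1) = 2.16
Assemble and solve the 7×7 MNA system:
  V(n1)=-10.61+4.101j  V(n2)=-10.54+4.936j  V(n3)=-9.732+3.862j  V(n4)=-9.453+4.101j  V(n5)=-8.453+4.101j
  i(V1)=-0.2952-0.3822j  i(V2)=-0.1943+0.3833j

0.2622-0.1228j A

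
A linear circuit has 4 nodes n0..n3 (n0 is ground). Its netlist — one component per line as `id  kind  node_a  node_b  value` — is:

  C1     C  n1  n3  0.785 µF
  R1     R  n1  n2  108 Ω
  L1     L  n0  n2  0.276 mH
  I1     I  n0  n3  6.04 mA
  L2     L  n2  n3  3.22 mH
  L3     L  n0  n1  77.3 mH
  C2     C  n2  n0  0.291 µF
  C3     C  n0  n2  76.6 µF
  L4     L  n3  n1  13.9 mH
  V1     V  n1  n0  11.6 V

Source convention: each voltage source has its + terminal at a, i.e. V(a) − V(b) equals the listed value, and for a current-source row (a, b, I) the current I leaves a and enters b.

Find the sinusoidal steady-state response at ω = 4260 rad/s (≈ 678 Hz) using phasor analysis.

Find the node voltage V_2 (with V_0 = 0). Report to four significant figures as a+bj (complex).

Apply KCL at each of the 3 non-ground nodes and solve the resulting linear system.
Node n1: branches {C1, R1, L3, L4, V1} → V_1 = 11.60+0.000j
Node n2: branches {R1, L1, L2, C2, C3} → V_2 = 0.2515+0.2062j
Node n3: branches {C1, I1, L2, L4} → V_3 = 2.030+0.2437j
Source currents: i(V1)=-0.1018+0.1668j

0.2515+0.2062j V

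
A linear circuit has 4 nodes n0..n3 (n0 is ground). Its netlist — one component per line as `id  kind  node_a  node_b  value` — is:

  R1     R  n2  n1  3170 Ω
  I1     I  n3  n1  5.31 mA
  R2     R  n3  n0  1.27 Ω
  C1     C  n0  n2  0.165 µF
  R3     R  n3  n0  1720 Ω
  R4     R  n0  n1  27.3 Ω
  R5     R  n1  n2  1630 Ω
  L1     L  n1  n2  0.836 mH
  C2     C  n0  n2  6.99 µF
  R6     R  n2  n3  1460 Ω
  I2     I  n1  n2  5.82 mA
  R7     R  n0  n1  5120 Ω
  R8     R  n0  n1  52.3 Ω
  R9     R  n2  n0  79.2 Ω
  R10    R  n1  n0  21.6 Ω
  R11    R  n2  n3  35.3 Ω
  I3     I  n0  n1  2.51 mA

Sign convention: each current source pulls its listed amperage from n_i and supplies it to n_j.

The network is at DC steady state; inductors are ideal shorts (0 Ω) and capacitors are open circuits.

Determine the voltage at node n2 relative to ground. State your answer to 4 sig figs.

MNA unknowns: 3 node voltages V₁..V_3 plus 1 source current (L1)
R1: Y=0.0003155 on G[2,1]
I1: z[3]−=0.00531, z[1]+=0.00531
R2: Y=0.7874 on G[3,0]
C1: Y=0.000 on G[0,2]
R3: Y=0.0005814 on G[3,0]
R4: Y=0.03663 on G[0,1]
R5: Y=0.0006135 on G[1,2]
L1: row V1−V2=0, i_L1 at 1,2
C2: Y=0.000 on G[0,2]
R6: Y=0.0006849 on G[2,3]
I2: z[1]−=0.00582, z[2]+=0.00582
R7: Y=0.0001953 on G[0,1]
R8: Y=0.01912 on G[0,1]
R9: Y=0.01263 on G[2,0]
R10: Y=0.04630 on G[1,0]
R11: Y=0.02833 on G[2,3]
I3: z[0]−=0.00251, z[1]+=0.00251
solve → V1=0.05342, V2=0.05342, V3=-0.004602
aux → i_L1=-0.003462

0.05342 V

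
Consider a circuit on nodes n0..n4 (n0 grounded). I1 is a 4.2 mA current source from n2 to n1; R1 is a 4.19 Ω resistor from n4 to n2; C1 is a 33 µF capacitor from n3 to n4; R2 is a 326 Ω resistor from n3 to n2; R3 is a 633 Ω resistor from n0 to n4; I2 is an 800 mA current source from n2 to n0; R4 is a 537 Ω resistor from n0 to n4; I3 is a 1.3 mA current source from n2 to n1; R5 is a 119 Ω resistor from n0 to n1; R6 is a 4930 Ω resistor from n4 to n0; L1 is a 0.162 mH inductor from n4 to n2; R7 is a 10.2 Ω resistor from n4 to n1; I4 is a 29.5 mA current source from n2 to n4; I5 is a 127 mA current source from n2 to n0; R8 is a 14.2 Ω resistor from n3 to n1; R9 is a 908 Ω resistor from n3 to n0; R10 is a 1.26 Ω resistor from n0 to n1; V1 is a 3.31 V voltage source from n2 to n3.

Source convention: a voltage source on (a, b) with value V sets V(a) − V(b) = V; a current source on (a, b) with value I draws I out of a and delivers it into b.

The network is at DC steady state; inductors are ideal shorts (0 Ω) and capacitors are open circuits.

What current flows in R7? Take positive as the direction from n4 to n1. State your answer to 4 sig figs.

-0.3908 A

Apply KCL at each of the 4 non-ground nodes and solve the resulting linear system.
Node n1: branches {I1, I3, R5, R7, R8, R10} → V_1 = -1.121
Node n2: branches {I1, R1, R2, I2, I3, L1, I4, I5, V1} → V_2 = -5.107
Node n3: branches {C1, R2, R8, R9, V1} → V_3 = -8.417
Node n4: branches {R1, C1, R3, R4, R6, L1, R7, I4} → V_4 = -5.107
Source currents: i(L1)=0.4389, i(V1)=-0.5332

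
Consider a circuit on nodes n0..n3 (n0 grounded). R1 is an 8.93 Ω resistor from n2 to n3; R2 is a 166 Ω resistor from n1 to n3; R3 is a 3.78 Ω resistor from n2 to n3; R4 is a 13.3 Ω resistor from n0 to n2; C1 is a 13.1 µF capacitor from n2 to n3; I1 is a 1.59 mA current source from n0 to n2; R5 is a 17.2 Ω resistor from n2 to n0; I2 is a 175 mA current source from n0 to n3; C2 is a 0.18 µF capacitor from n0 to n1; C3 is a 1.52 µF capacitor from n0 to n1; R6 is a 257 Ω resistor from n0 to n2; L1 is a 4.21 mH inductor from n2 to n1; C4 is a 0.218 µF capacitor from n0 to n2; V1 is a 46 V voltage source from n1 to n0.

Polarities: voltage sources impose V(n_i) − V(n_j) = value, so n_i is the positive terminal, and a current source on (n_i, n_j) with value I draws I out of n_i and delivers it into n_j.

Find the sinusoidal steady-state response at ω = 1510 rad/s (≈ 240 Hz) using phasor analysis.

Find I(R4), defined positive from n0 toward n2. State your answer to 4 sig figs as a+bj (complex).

-1.999+1.609j A

Element admittances at ω=1510 rad/s:
  Y(R1) = 0.1120+0.000j S between n2,n3
  Y(R2) = 0.006024+0.000j S between n1,n3
  Y(R3) = 0.2646+0.000j S between n2,n3
  Y(R4) = 0.07519+0.000j S between n0,n2
  Y(C1) = 0.000+0.01978j S between n2,n3
  I1: injects 0.00159 A into n2 (from n0)
  Y(R5) = 0.05814+0.000j S between n2,n0
  I2: injects 0.175 A into n3 (from n0)
  Y(C2) = 0.000+0.0002718j S between n0,n1
  Y(C3) = 0.000+0.002295j S between n0,n1
  Y(R6) = 0.003891+0.000j S between n0,n2
  Y(L1) = 0.000-0.1573j S between n2,n1
  Y(C4) = 0.000+0.0003292j S between n0,n2
  V1: constraint V(n1)−V(n0) = 46
Assemble and solve the 4×4 MNA system:
  V(n1)=46.00+0.000j  V(n2)=26.58-21.40j  V(n3)=27.36-21.10j
  i(V1)=-3.478+2.809j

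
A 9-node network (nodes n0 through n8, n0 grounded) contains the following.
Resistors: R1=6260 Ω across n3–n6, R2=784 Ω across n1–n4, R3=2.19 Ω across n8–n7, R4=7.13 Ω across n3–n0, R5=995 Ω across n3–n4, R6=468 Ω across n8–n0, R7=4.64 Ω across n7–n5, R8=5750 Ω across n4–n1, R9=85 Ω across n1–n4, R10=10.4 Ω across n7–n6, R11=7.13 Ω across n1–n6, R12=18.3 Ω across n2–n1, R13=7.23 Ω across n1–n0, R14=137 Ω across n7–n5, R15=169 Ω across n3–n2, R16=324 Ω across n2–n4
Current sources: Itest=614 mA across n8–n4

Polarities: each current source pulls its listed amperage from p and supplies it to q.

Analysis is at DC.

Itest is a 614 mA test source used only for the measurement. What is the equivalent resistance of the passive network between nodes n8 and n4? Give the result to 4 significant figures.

R_eq = 77.25 Ω

Apply KCL at each of the 8 non-ground nodes and solve the resulting linear system.
Node n1: branches {R2, R8, R9, R11, R12, R13} → V_1 = -0.1280
Node n2: branches {R12, R15, R16} → V_2 = 1.649
Node n3: branches {R1, R4, R5, R15} → V_3 = 0.3050
Node n4: branches {R2, R5, R8, R9, R16, Itest} → V_4 = 35.69
Node n5: branches {R7, R14} → V_5 = -10.45
Node n6: branches {R1, R10, R11} → V_6 = -4.322
Node n7: branches {R3, R7, R10, R14} → V_7 = -10.45
Node n8: branches {R3, R6, Itest} → V_8 = -11.74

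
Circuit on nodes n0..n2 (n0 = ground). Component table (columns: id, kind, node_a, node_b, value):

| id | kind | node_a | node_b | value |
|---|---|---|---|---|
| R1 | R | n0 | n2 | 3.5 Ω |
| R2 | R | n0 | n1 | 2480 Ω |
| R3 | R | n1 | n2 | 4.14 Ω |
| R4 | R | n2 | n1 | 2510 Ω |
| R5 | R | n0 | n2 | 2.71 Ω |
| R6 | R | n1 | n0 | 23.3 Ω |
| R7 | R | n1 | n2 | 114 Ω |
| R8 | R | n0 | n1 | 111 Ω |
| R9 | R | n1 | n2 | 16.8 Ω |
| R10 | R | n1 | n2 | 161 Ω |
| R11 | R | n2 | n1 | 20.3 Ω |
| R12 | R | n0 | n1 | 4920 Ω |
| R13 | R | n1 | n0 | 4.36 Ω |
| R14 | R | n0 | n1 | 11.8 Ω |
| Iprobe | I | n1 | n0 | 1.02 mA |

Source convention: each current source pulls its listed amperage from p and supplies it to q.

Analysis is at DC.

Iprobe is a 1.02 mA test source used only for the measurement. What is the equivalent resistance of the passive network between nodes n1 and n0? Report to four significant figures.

MNA unknowns: 2 node voltages V₁..V_2
R1: Y=0.2857 on G[0,2]
R2: Y=0.0004032 on G[0,1]
R3: Y=0.2415 on G[1,2]
R4: Y=0.0003984 on G[2,1]
R5: Y=0.3690 on G[0,2]
R6: Y=0.04292 on G[1,0]
R7: Y=0.008772 on G[1,2]
R8: Y=0.009009 on G[0,1]
R9: Y=0.05952 on G[1,2]
R10: Y=0.006211 on G[1,2]
R11: Y=0.04926 on G[2,1]
R12: Y=0.0002033 on G[0,1]
R13: Y=0.2294 on G[1,0]
R14: Y=0.08475 on G[0,1]
Iprobe: z[1]−=0.00102, z[0]+=0.00102
solve → V1=-0.001696, V2=-0.0006080

R_eq = 1.663 Ω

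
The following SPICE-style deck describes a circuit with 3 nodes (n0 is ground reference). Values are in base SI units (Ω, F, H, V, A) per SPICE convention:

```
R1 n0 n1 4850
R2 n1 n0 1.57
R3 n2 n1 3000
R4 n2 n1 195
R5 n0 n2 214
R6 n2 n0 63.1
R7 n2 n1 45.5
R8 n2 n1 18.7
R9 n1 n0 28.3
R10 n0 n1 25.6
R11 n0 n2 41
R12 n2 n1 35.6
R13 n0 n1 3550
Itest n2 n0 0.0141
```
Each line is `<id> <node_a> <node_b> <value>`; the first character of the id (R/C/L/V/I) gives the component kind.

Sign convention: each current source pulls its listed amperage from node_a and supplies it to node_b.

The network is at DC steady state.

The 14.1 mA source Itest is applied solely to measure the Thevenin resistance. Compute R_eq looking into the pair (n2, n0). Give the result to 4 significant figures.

Apply KCL at each of the 2 non-ground nodes and solve the resulting linear system.
Node n1: branches {R1, R2, R3, R4, R7, R8, R9, R10, R12, R13} → V_1 = -0.01343
Node n2: branches {R3, R4, R5, R6, R7, R8, R11, R12, Itest} → V_2 = -0.1011

R_eq = 7.172 Ω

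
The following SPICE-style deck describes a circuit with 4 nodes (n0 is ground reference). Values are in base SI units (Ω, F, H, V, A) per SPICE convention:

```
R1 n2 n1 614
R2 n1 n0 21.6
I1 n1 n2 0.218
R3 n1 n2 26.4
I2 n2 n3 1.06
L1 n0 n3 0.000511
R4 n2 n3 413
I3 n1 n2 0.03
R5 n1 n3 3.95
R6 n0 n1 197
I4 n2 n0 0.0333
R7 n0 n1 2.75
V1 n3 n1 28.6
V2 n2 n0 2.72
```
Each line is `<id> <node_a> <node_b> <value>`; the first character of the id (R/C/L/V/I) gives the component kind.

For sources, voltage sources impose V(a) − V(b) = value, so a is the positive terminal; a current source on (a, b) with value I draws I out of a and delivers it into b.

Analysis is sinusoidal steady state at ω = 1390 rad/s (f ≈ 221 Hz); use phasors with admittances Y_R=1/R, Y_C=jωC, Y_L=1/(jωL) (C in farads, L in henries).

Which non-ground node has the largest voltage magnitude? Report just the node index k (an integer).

1

Element admittances at ω=1390 rad/s:
  Y(R1) = 0.001629+0.000j S between n2,n1
  Y(R2) = 0.04630+0.000j S between n1,n0
  I1: injects 0.218 A into n2 (from n1)
  Y(R3) = 0.03788+0.000j S between n1,n2
  I2: injects 1.06 A into n3 (from n2)
  Y(L1) = 0.000-1.408j S between n0,n3
  Y(R4) = 0.002421+0.000j S between n2,n3
  I3: injects 0.03 A into n2 (from n1)
  Y(R5) = 0.2532+0.000j S between n1,n3
  Y(R6) = 0.005076+0.000j S between n0,n1
  I4: injects 0.0333 A into n0 (from n2)
  Y(R7) = 0.3636+0.000j S between n0,n1
  V1: constraint V(n3)−V(n1) = 28.6
  V2: constraint V(n2)−V(n0) = 2.72
Assemble and solve the 5×5 MNA system:
  V(n1)=-25.70+8.948j  V(n2)=2.720+0.000j  V(n3)=2.904+8.948j
  i(V1)=-18.78+4.067j  i(V2)=-1.967+0.3752j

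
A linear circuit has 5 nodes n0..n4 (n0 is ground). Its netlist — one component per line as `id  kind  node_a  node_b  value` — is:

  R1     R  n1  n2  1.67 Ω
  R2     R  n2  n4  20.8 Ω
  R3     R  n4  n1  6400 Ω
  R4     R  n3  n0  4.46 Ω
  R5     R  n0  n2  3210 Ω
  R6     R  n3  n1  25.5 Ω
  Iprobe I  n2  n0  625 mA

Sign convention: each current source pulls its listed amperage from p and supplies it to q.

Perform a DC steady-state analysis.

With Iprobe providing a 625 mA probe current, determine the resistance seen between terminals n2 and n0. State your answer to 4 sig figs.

Apply KCL at each of the 4 non-ground nodes and solve the resulting linear system.
Node n1: branches {R1, R3, R6} → V_1 = -18.54
Node n2: branches {R1, R2, R5, Iprobe} → V_2 = -19.58
Node n3: branches {R4, R6} → V_3 = -2.760
Node n4: branches {R2, R3} → V_4 = -19.57

R_eq = 31.32 Ω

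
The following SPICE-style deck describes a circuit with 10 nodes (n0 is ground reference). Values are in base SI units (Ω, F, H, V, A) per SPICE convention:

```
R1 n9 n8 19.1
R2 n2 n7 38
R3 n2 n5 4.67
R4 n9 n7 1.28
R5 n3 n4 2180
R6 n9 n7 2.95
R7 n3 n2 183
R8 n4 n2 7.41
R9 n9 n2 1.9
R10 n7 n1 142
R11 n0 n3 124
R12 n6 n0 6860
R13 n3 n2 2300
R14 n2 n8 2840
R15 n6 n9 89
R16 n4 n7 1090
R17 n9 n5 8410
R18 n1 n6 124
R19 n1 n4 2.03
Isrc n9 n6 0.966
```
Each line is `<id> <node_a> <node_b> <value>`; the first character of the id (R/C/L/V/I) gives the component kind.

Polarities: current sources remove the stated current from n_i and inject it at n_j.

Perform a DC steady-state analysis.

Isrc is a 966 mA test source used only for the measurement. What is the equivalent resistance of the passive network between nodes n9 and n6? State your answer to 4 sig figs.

MNA unknowns: 9 node voltages V₁..V_9
R1: Y=0.05236 on G[9,8]
R2: Y=0.02632 on G[2,7]
R3: Y=0.2141 on G[2,5]
R4: Y=0.7812 on G[9,7]
R5: Y=0.0004587 on G[3,4]
R6: Y=0.3390 on G[9,7]
R7: Y=0.005464 on G[3,2]
R8: Y=0.1350 on G[4,2]
R9: Y=0.5263 on G[9,2]
R10: Y=0.007042 on G[7,1]
R11: Y=0.008065 on G[0,3]
R12: Y=0.0001458 on G[6,0]
R13: Y=0.0004348 on G[3,2]
R14: Y=0.0003521 on G[2,8]
R15: Y=0.01124 on G[6,9]
R16: Y=0.0009174 on G[4,7]
R17: Y=0.0001189 on G[9,5]
R18: Y=0.008065 on G[1,6]
R19: Y=0.4926 on G[1,4]
Isrc: z[9]−=0.966, z[6]+=0.966
solve → V1=1.142, V2=-2.177, V3=-0.8770, V4=0.4229, V5=-2.177, V6=48.52, V7=-2.785, V8=-2.823, V9=-2.827

R_eq = 53.15 Ω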